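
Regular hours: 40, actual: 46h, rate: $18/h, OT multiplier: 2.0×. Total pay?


$936.00

Regular: 40h × $18 = $720.00
Overtime: 46 - 40 = 6h
OT pay: 6h × $18 × 2.0 = $216.00
Total = $720.00 + $216.00 = $936.00


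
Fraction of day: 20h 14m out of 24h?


Total minutes: 20×60 + 14 = 1214
Day = 24×60 = 1440 minutes
Fraction = 1214/1440 ≈ 0.8431
As a percentage: 1214/1440 × 100 ≈ 84.31%

0.8431 (84.31%)


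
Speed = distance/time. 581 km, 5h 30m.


Distance: 581 km
Time: 5h 30m = 330 min = 330/60 = 11/2 hours
Speed = 581 ÷ (11/2) = 581 × 2 / 11 = 1162/11 ≈ 105.6 km/h

105.6 km/h


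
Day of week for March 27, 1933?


Zeller's congruence:
q=27, m=3, k=33, j=19
h = (27 + ⌊13×4/5⌋ + 33 + ⌊33/4⌋ + ⌊19/4⌋ - 2×19) mod 7
= (27 + 10 + 33 + 8 + 4 - 38) mod 7
= 44 mod 7 = 2
h=2 → Monday

Monday


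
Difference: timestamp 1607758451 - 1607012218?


Difference = 1607758451 - 1607012218 = 746233 seconds
In hours: 746233 / 3600 ≈ 207.3
In days: 746233 / 86400 ≈ 8.64

746233 seconds (207.3 hours / 8.64 days)


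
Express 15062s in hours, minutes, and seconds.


Hours: 15062 ÷ 3600 = 4 remainder 662
Minutes: 662 ÷ 60 = 11 remainder 2
Seconds: 2

4h 11m 2s


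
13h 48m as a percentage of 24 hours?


Total minutes: 13×60 + 48 = 828
Day = 24×60 = 1440 minutes
Fraction = 828/1440 = 0.5750
As a percentage: 828/1440 × 100 = 57.50%

0.5750 (57.50%)


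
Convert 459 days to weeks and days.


65 weeks 4 days

Weeks: 459 ÷ 7 = 65 remainder 4


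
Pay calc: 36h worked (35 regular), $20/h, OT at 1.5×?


Regular: 35h × $20 = $700.00
Overtime: 36 - 35 = 1h
OT pay: 1h × $20 × 1.5 = $30.00
Total = $700.00 + $30.00 = $730.00

$730.00


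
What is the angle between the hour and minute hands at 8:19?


135.5°

Hour hand = 8×30 + 19×0.5 = 249.5°
Minute hand = 19×6 = 114°
Difference = |249.5 - 114| = 135.5°


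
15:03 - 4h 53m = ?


Start: 903 minutes from midnight
Subtract: 293 minutes
Remaining: 903 - 293 = 610
Hours: 10, Minutes: 10

10:10


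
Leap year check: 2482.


Rules: divisible by 4 AND (not by 100 OR by 400)
2482 ÷ 4 = 620 remainder 2 → not divisible by 4
Not divisible by 4 → not a leap year

No


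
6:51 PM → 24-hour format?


Input: 6:51 PM
PM: 6 + 12 = 18

18:51


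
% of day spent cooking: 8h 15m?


34.4%

Time: 495 minutes
Day: 1440 minutes
Percentage = (495/1440) × 100 ≈ 34.4%


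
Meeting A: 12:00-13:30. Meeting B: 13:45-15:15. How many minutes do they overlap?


Meeting A: 720-810 (in minutes from midnight)
Meeting B: 825-915
Overlap start = max(720, 825) = 825
Overlap end = min(810, 915) = 810
Overlap = max(0, 810 - 825) = 0 min

0 minutes


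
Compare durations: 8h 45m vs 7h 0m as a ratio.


Duration 1: 525 minutes
Duration 2: 420 minutes
Ratio = 525:420
GCD = 105
Simplified = 5:4
As a decimal: 5/4 = 1.25

5:4 (1.25)


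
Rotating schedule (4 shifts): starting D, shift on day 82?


Shifts: A, B, C, D
Start: D (index 3)
Day 82: (3 + 82 - 1) mod 4
= 84 mod 4
= 0
Index 0 → shift A

Shift A


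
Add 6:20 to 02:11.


08:31

Start: 131 minutes from midnight
Add: 380 minutes
Total: 511 minutes
Hours: 511 ÷ 60 = 8 remainder 31


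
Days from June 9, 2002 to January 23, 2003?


From June 9, 2002 to January 23, 2003
Rest of June 2002: 30 - 9 = 21
Full months: July 31, August 31, September 30, October 31, November 30, December 31
Days into January 2003: 23
Total = 21 + 31 + 31 + 30 + 31 + 30 + 31 + 23 = 228 days

228 days


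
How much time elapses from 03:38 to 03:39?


0h 1m

End time in minutes: 3×60 + 39 = 219
Start time in minutes: 3×60 + 38 = 218
Difference = 219 - 218 = 1 minutes
= 0 hours 1 minutes


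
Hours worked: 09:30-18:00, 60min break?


Total time = (18×60+0) - (9×60+30)
= 1080 - 570 = 510 min
Minus break: 510 - 60 = 450 min
= 7h 30m

7h 30m (450 minutes)


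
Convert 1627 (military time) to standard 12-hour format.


4:27 PM

Hour: 16
16 - 12 = 4 → PM


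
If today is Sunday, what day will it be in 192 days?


Wednesday

Start: Sunday (index 6)
(6 + 192) mod 7
= 198 mod 7
= 2
Index 2 → Wednesday


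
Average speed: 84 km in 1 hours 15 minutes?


67.2 km/h

Distance: 84 km
Time: 1h 15m = 75 min = 75/60 = 5/4 hours
Speed = 84 ÷ (5/4) = 84 × 4 / 5 = 336/5 = 67.2 km/h


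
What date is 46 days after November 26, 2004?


January 11, 2005

Start: November 26, 2004
Add 46 days
November 26 → December 1: 30 - 26 + 1 = 5 days (46 - 5 = 41 left)
December 1 → January 1: 31 - 1 + 1 = 31 days (41 - 31 = 10 left)
January 1 + 10 = January 11, 2005


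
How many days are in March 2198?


31 days

Month: March (month 3)
March has 31 days


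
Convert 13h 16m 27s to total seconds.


Hours: 13 × 3600 = 46800
Minutes: 16 × 60 = 960
Seconds: 27
Total = 46800 + 960 + 27 = 47787

47787 seconds


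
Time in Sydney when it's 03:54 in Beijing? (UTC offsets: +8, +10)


05:54

Time difference = UTC+10 - UTC+8 = +2 hours
New hour = (3 + 2) mod 24
= 5 mod 24 = 5
Minutes unchanged → 05:54


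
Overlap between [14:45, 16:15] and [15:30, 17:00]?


45 minutes

Meeting A: 885-975 (in minutes from midnight)
Meeting B: 930-1020
Overlap start = max(885, 930) = 930
Overlap end = min(975, 1020) = 975
Overlap = max(0, 975 - 930) = 45 min


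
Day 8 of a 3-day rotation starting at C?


Shifts: A, B, C
Start: C (index 2)
Day 8: (2 + 8 - 1) mod 3
= 9 mod 3
= 0
Index 0 → shift A

Shift A


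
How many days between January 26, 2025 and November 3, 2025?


281 days

From January 26, 2025 to November 3, 2025
Rest of January 2025: 31 - 26 = 5
Full months: February 2025 28, March 31, April 30, May 31, June 30, July 31, August 31, September 30, October 31
Days into November 2025: 3
Total = 5 + 28 + 31 + 30 + 31 + 30 + 31 + 31 + 30 + 31 + 3 = 281 days


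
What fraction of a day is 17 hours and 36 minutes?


Total minutes: 17×60 + 36 = 1056
Day = 24×60 = 1440 minutes
Fraction = 1056/1440 ≈ 0.7333
As a percentage: 1056/1440 × 100 ≈ 73.33%

0.7333 (73.33%)


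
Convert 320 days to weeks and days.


Weeks: 320 ÷ 7 = 45 remainder 5

45 weeks 5 days


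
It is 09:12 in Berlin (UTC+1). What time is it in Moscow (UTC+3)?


Time difference = UTC+3 - UTC+1 = +2 hours
New hour = (9 + 2) mod 24
= 11 mod 24 = 11
Minutes unchanged → 11:12

11:12


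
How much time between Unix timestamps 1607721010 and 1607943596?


Difference = 1607943596 - 1607721010 = 222586 seconds
In hours: 222586 / 3600 ≈ 61.8
In days: 222586 / 86400 ≈ 2.58

222586 seconds (61.8 hours / 2.58 days)


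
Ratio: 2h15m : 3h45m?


Duration 1: 135 minutes
Duration 2: 225 minutes
Ratio = 135:225
GCD = 45
Simplified = 3:5
As a decimal: 3/5 = 0.60

3:5 (0.60)


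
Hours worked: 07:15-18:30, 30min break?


Total time = (18×60+30) - (7×60+15)
= 1110 - 435 = 675 min
Minus break: 675 - 30 = 645 min
= 10h 45m

10h 45m (645 minutes)


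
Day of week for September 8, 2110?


Monday

Zeller's congruence:
q=8, m=9, k=10, j=21
h = (8 + ⌊13×10/5⌋ + 10 + ⌊10/4⌋ + ⌊21/4⌋ - 2×21) mod 7
= (8 + 26 + 10 + 2 + 5 - 42) mod 7
= 9 mod 7 = 2
h=2 → Monday


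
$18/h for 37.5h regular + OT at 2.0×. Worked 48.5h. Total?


Regular: 37.5h × $18 = $675.00
Overtime: 48.5 - 37.5 = 11.0h
OT pay: 11.0h × $18 × 2.0 = $396.00
Total = $675.00 + $396.00 = $1071.00

$1071.00


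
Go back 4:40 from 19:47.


Start: 1187 minutes from midnight
Subtract: 280 minutes
Remaining: 1187 - 280 = 907
Hours: 15, Minutes: 7

15:07


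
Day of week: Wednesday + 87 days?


Start: Wednesday (index 2)
(2 + 87) mod 7
= 89 mod 7
= 5
Index 5 → Saturday

Saturday


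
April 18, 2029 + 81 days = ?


Start: April 18, 2029
Add 81 days
April 18 → May 1: 30 - 18 + 1 = 13 days (81 - 13 = 68 left)
May 1 → June 1: 31 - 1 + 1 = 31 days (68 - 31 = 37 left)
June 1 → July 1: 30 - 1 + 1 = 30 days (37 - 30 = 7 left)
July 1 + 7 = July 8, 2029

July 8, 2029


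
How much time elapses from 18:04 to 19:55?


1h 51m

End time in minutes: 19×60 + 55 = 1195
Start time in minutes: 18×60 + 4 = 1084
Difference = 1195 - 1084 = 111 minutes
= 1 hours 51 minutes


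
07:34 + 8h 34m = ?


Start: 454 minutes from midnight
Add: 514 minutes
Total: 968 minutes
Hours: 968 ÷ 60 = 16 remainder 8

16:08


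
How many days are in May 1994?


Month: May (month 5)
May has 31 days

31 days


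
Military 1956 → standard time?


7:56 PM

Hour: 19
19 - 12 = 7 → PM


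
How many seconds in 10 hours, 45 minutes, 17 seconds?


Hours: 10 × 3600 = 36000
Minutes: 45 × 60 = 2700
Seconds: 17
Total = 36000 + 2700 + 17 = 38717

38717 seconds


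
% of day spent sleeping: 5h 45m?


Time: 345 minutes
Day: 1440 minutes
Percentage = (345/1440) × 100 ≈ 24.0%

24.0%


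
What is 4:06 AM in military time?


Input: 4:06 AM
AM hour stays: 4

04:06


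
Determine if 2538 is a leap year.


Rules: divisible by 4 AND (not by 100 OR by 400)
2538 ÷ 4 = 634 remainder 2 → not divisible by 4
Not divisible by 4 → not a leap year

No


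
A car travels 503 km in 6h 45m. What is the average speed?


74.5 km/h

Distance: 503 km
Time: 6h 45m = 405 min = 405/60 = 27/4 hours
Speed = 503 ÷ (27/4) = 503 × 4 / 27 = 2012/27 ≈ 74.5 km/h


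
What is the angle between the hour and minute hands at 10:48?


Hour hand = 10×30 + 48×0.5 = 324.0°
Minute hand = 48×6 = 288°
Difference = |324.0 - 288| = 36.0°

36.0°


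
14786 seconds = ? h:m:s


Hours: 14786 ÷ 3600 = 4 remainder 386
Minutes: 386 ÷ 60 = 6 remainder 26
Seconds: 26

4h 6m 26s


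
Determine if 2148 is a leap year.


Yes

Rules: divisible by 4 AND (not by 100 OR by 400)
2148 ÷ 4 = 537 exactly → divisible by 4
2148 ÷ 100 = 21 remainder 48 → not divisible by 100
Divisible by 4 but not by 100 → leap year


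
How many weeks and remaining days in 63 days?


Weeks: 63 ÷ 7 = 9 remainder 0

9 weeks 0 days


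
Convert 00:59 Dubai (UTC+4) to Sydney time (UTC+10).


Time difference = UTC+10 - UTC+4 = +6 hours
New hour = (0 + 6) mod 24
= 6 mod 24 = 6
Minutes unchanged → 06:59

06:59


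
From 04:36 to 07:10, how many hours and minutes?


End time in minutes: 7×60 + 10 = 430
Start time in minutes: 4×60 + 36 = 276
Difference = 430 - 276 = 154 minutes
= 2 hours 34 minutes

2h 34m


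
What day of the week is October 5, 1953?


Monday

Zeller's congruence:
q=5, m=10, k=53, j=19
h = (5 + ⌊13×11/5⌋ + 53 + ⌊53/4⌋ + ⌊19/4⌋ - 2×19) mod 7
= (5 + 28 + 53 + 13 + 4 - 38) mod 7
= 65 mod 7 = 2
h=2 → Monday


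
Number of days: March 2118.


Month: March (month 3)
March has 31 days

31 days


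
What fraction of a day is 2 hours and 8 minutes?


0.0889 (8.89%)

Total minutes: 2×60 + 8 = 128
Day = 24×60 = 1440 minutes
Fraction = 128/1440 ≈ 0.0889
As a percentage: 128/1440 × 100 ≈ 8.89%


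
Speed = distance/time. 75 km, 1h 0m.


Distance: 75 km
Time: 1 hours
Speed = 75 / 1 = 75.0 km/h

75.0 km/h


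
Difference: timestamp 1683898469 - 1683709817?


188652 seconds (52.4 hours / 2.18 days)

Difference = 1683898469 - 1683709817 = 188652 seconds
In hours: 188652 / 3600 ≈ 52.4
In days: 188652 / 86400 ≈ 2.18


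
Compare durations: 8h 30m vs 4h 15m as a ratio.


2:1 (2.00)

Duration 1: 510 minutes
Duration 2: 255 minutes
Ratio = 510:255
GCD = 255
Simplified = 2:1
As a decimal: 2/1 = 2.00


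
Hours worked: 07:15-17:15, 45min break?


9h 15m (555 minutes)

Total time = (17×60+15) - (7×60+15)
= 1035 - 435 = 600 min
Minus break: 600 - 45 = 555 min
= 9h 15m


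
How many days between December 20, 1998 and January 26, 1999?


From December 20, 1998 to January 26, 1999
Rest of December 1998: 31 - 20 = 11
Days into January 1999: 26
Total = 11 + 26 = 37 days

37 days


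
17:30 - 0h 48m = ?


Start: 1050 minutes from midnight
Subtract: 48 minutes
Remaining: 1050 - 48 = 1002
Hours: 16, Minutes: 42

16:42


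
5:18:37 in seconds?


19117 seconds

Hours: 5 × 3600 = 18000
Minutes: 18 × 60 = 1080
Seconds: 37
Total = 18000 + 1080 + 37 = 19117


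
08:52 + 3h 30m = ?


12:22

Start: 532 minutes from midnight
Add: 210 minutes
Total: 742 minutes
Hours: 742 ÷ 60 = 12 remainder 22


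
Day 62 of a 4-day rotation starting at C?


Shift D

Shifts: A, B, C, D
Start: C (index 2)
Day 62: (2 + 62 - 1) mod 4
= 63 mod 4
= 3
Index 3 → shift D


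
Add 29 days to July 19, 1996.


Start: July 19, 1996
Add 29 days
July 19 → August 1: 31 - 19 + 1 = 13 days (29 - 13 = 16 left)
August 1 + 16 = August 17, 1996

August 17, 1996


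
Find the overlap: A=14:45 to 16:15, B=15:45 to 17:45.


Meeting A: 885-975 (in minutes from midnight)
Meeting B: 945-1065
Overlap start = max(885, 945) = 945
Overlap end = min(975, 1065) = 975
Overlap = max(0, 975 - 945) = 30 min

30 minutes


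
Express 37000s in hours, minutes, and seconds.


10h 16m 40s

Hours: 37000 ÷ 3600 = 10 remainder 1000
Minutes: 1000 ÷ 60 = 16 remainder 40
Seconds: 40


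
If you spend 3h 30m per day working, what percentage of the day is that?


14.6%

Time: 210 minutes
Day: 1440 minutes
Percentage = (210/1440) × 100 ≈ 14.6%


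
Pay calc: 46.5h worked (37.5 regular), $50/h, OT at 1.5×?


Regular: 37.5h × $50 = $1875.00
Overtime: 46.5 - 37.5 = 9.0h
OT pay: 9.0h × $50 × 1.5 = $675.00
Total = $1875.00 + $675.00 = $2550.00

$2550.00


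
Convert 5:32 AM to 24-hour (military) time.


Input: 5:32 AM
AM hour stays: 5

05:32


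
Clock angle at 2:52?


134.0°

Hour hand = 2×30 + 52×0.5 = 86.0°
Minute hand = 52×6 = 312°
Difference = |86.0 - 312| = 226.0°
Since > 180°: 360 - 226.0 = 134.0°


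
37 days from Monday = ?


Wednesday

Start: Monday (index 0)
(0 + 37) mod 7
= 37 mod 7
= 2
Index 2 → Wednesday


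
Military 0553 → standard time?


5:53 AM

Hour: 5
5 < 12 → AM


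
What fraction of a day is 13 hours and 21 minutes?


Total minutes: 13×60 + 21 = 801
Day = 24×60 = 1440 minutes
Fraction = 801/1440 ≈ 0.5563
As a percentage: 801/1440 × 100 ≈ 55.63%

0.5563 (55.63%)


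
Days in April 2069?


30 days

Month: April (month 4)
April has 30 days


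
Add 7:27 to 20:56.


Start: 1256 minutes from midnight
Add: 447 minutes
Total: 1703 minutes
Hours: 1703 ÷ 60 = 28 remainder 23
28 ≥ 24 → 28 - 24 = 4 (next day)

04:23 (next day)


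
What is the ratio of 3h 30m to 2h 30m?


7:5 (1.40)

Duration 1: 210 minutes
Duration 2: 150 minutes
Ratio = 210:150
GCD = 30
Simplified = 7:5
As a decimal: 7/5 = 1.40


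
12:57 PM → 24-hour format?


Input: 12:57 PM
12 PM → 12 (noon)

12:57


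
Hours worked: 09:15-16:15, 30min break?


6h 30m (390 minutes)

Total time = (16×60+15) - (9×60+15)
= 975 - 555 = 420 min
Minus break: 420 - 30 = 390 min
= 6h 30m


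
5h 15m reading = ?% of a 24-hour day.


Time: 315 minutes
Day: 1440 minutes
Percentage = (315/1440) × 100 ≈ 21.9%

21.9%


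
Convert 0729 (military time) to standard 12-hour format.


7:29 AM

Hour: 7
7 < 12 → AM


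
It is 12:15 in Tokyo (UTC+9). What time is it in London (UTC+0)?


Time difference = UTC+0 - UTC+9 = -9 hours
New hour = (12 -9) mod 24
= 3 mod 24 = 3
Minutes unchanged → 03:15

03:15


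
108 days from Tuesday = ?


Start: Tuesday (index 1)
(1 + 108) mod 7
= 109 mod 7
= 4
Index 4 → Friday

Friday


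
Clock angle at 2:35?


Hour hand = 2×30 + 35×0.5 = 77.5°
Minute hand = 35×6 = 210°
Difference = |77.5 - 210| = 132.5°

132.5°


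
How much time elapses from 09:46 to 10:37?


0h 51m

End time in minutes: 10×60 + 37 = 637
Start time in minutes: 9×60 + 46 = 586
Difference = 637 - 586 = 51 minutes
= 0 hours 51 minutes


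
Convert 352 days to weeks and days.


Weeks: 352 ÷ 7 = 50 remainder 2

50 weeks 2 days


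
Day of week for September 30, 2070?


Tuesday

Zeller's congruence:
q=30, m=9, k=70, j=20
h = (30 + ⌊13×10/5⌋ + 70 + ⌊70/4⌋ + ⌊20/4⌋ - 2×20) mod 7
= (30 + 26 + 70 + 17 + 5 - 40) mod 7
= 108 mod 7 = 3
h=3 → Tuesday


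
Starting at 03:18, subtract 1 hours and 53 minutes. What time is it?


Start: 198 minutes from midnight
Subtract: 113 minutes
Remaining: 198 - 113 = 85
Hours: 1, Minutes: 25

01:25


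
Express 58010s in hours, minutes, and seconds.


Hours: 58010 ÷ 3600 = 16 remainder 410
Minutes: 410 ÷ 60 = 6 remainder 50
Seconds: 50

16h 6m 50s


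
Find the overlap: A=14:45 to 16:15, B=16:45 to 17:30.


Meeting A: 885-975 (in minutes from midnight)
Meeting B: 1005-1050
Overlap start = max(885, 1005) = 1005
Overlap end = min(975, 1050) = 975
Overlap = max(0, 975 - 1005) = 0 min

0 minutes


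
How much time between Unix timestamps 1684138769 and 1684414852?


Difference = 1684414852 - 1684138769 = 276083 seconds
In hours: 276083 / 3600 ≈ 76.7
In days: 276083 / 86400 ≈ 3.20

276083 seconds (76.7 hours / 3.20 days)


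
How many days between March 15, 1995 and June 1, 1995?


From March 15, 1995 to June 1, 1995
Rest of March 1995: 31 - 15 = 16
Full months: April 30, May 31
Days into June 1995: 1
Total = 16 + 30 + 31 + 1 = 78 days

78 days


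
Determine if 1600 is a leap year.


Yes

Rules: divisible by 4 AND (not by 100 OR by 400)
1600 ÷ 4 = 400 exactly → divisible by 4
1600 ÷ 100 = 16 exactly → divisible by 100
1600 ÷ 400 = 4 exactly → divisible by 400
Divisible by 400 → leap year


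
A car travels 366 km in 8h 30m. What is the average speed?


43.1 km/h

Distance: 366 km
Time: 8h 30m = 510 min = 510/60 = 17/2 hours
Speed = 366 ÷ (17/2) = 366 × 2 / 17 = 732/17 ≈ 43.1 km/h


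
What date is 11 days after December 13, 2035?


Start: December 13, 2035
Add 11 days
December 13 + 11 = December 24, 2035

December 24, 2035


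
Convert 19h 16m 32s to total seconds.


69392 seconds

Hours: 19 × 3600 = 68400
Minutes: 16 × 60 = 960
Seconds: 32
Total = 68400 + 960 + 32 = 69392


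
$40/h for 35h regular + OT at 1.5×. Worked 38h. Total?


$1580.00

Regular: 35h × $40 = $1400.00
Overtime: 38 - 35 = 3h
OT pay: 3h × $40 × 1.5 = $180.00
Total = $1400.00 + $180.00 = $1580.00


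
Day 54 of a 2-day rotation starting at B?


Shift A

Shifts: A, B
Start: B (index 1)
Day 54: (1 + 54 - 1) mod 2
= 54 mod 2
= 0
Index 0 → shift A


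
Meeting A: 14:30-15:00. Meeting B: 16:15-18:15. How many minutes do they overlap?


Meeting A: 870-900 (in minutes from midnight)
Meeting B: 975-1095
Overlap start = max(870, 975) = 975
Overlap end = min(900, 1095) = 900
Overlap = max(0, 900 - 975) = 0 min

0 minutes


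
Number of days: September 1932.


Month: September (month 9)
September has 30 days

30 days


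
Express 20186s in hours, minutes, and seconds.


Hours: 20186 ÷ 3600 = 5 remainder 2186
Minutes: 2186 ÷ 60 = 36 remainder 26
Seconds: 26

5h 36m 26s


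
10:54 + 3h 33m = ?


14:27

Start: 654 minutes from midnight
Add: 213 minutes
Total: 867 minutes
Hours: 867 ÷ 60 = 14 remainder 27


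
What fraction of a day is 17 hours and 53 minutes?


Total minutes: 17×60 + 53 = 1073
Day = 24×60 = 1440 minutes
Fraction = 1073/1440 ≈ 0.7451
As a percentage: 1073/1440 × 100 ≈ 74.51%

0.7451 (74.51%)


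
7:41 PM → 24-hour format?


19:41

Input: 7:41 PM
PM: 7 + 12 = 19


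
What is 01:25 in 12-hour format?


Hour: 1
1 < 12 → AM

1:25 AM


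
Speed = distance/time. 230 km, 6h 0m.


Distance: 230 km
Time: 6 hours
Speed = 230 / 6 ≈ 38.3 km/h

38.3 km/h


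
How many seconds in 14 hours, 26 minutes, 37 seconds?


Hours: 14 × 3600 = 50400
Minutes: 26 × 60 = 1560
Seconds: 37
Total = 50400 + 1560 + 37 = 51997

51997 seconds


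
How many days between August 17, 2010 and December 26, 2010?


131 days

From August 17, 2010 to December 26, 2010
Rest of August 2010: 31 - 17 = 14
Full months: September 30, October 31, November 30
Days into December 2010: 26
Total = 14 + 30 + 31 + 30 + 26 = 131 days


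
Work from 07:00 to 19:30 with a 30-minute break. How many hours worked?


12h 0m (720 minutes)

Total time = (19×60+30) - (7×60+0)
= 1170 - 420 = 750 min
Minus break: 750 - 30 = 720 min
= 12h 0m


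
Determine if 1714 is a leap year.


No

Rules: divisible by 4 AND (not by 100 OR by 400)
1714 ÷ 4 = 428 remainder 2 → not divisible by 4
Not divisible by 4 → not a leap year


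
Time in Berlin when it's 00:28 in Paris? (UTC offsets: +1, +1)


Time difference = UTC+1 - UTC+1 = +0 hours
New hour = (0 + 0) mod 24
= 0 mod 24 = 0
Minutes unchanged → 00:28

00:28


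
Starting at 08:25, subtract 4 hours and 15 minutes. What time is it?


Start: 505 minutes from midnight
Subtract: 255 minutes
Remaining: 505 - 255 = 250
Hours: 4, Minutes: 10

04:10


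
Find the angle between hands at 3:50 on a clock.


175.0°

Hour hand = 3×30 + 50×0.5 = 115.0°
Minute hand = 50×6 = 300°
Difference = |115.0 - 300| = 185.0°
Since > 180°: 360 - 185.0 = 175.0°


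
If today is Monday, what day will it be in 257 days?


Saturday

Start: Monday (index 0)
(0 + 257) mod 7
= 257 mod 7
= 5
Index 5 → Saturday


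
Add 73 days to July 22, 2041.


October 3, 2041

Start: July 22, 2041
Add 73 days
July 22 → August 1: 31 - 22 + 1 = 10 days (73 - 10 = 63 left)
August 1 → September 1: 31 - 1 + 1 = 31 days (63 - 31 = 32 left)
September 1 → October 1: 30 - 1 + 1 = 30 days (32 - 30 = 2 left)
October 1 + 2 = October 3, 2041


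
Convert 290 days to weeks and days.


Weeks: 290 ÷ 7 = 41 remainder 3

41 weeks 3 days


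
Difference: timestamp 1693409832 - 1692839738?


Difference = 1693409832 - 1692839738 = 570094 seconds
In hours: 570094 / 3600 ≈ 158.4
In days: 570094 / 86400 ≈ 6.60

570094 seconds (158.4 hours / 6.60 days)


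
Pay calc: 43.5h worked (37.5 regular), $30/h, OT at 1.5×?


Regular: 37.5h × $30 = $1125.00
Overtime: 43.5 - 37.5 = 6.0h
OT pay: 6.0h × $30 × 1.5 = $270.00
Total = $1125.00 + $270.00 = $1395.00

$1395.00


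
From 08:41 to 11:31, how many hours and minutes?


2h 50m

End time in minutes: 11×60 + 31 = 691
Start time in minutes: 8×60 + 41 = 521
Difference = 691 - 521 = 170 minutes
= 2 hours 50 minutes


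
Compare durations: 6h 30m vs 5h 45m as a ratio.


Duration 1: 390 minutes
Duration 2: 345 minutes
Ratio = 390:345
GCD = 15
Simplified = 26:23
As a decimal: 26/23 ≈ 1.13

26:23 (1.13)


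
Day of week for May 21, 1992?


Thursday

Zeller's congruence:
q=21, m=5, k=92, j=19
h = (21 + ⌊13×6/5⌋ + 92 + ⌊92/4⌋ + ⌊19/4⌋ - 2×19) mod 7
= (21 + 15 + 92 + 23 + 4 - 38) mod 7
= 117 mod 7 = 5
h=5 → Thursday


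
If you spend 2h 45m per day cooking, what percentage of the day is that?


Time: 165 minutes
Day: 1440 minutes
Percentage = (165/1440) × 100 ≈ 11.5%

11.5%


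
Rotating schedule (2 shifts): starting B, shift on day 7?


Shifts: A, B
Start: B (index 1)
Day 7: (1 + 7 - 1) mod 2
= 7 mod 2
= 1
Index 1 → shift B

Shift B


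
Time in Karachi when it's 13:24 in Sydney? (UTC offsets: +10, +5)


08:24

Time difference = UTC+5 - UTC+10 = -5 hours
New hour = (13 -5) mod 24
= 8 mod 24 = 8
Minutes unchanged → 08:24


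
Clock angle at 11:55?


Hour hand = 11×30 + 55×0.5 = 357.5°
Minute hand = 55×6 = 330°
Difference = |357.5 - 330| = 27.5°

27.5°


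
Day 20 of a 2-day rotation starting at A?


Shifts: A, B
Start: A (index 0)
Day 20: (0 + 20 - 1) mod 2
= 19 mod 2
= 1
Index 1 → shift B

Shift B


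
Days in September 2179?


30 days

Month: September (month 9)
September has 30 days


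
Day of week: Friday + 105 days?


Start: Friday (index 4)
(4 + 105) mod 7
= 109 mod 7
= 4
Index 4 → Friday

Friday


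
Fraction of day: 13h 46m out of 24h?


0.5736 (57.36%)

Total minutes: 13×60 + 46 = 826
Day = 24×60 = 1440 minutes
Fraction = 826/1440 ≈ 0.5736
As a percentage: 826/1440 × 100 ≈ 57.36%


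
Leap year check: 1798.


No

Rules: divisible by 4 AND (not by 100 OR by 400)
1798 ÷ 4 = 449 remainder 2 → not divisible by 4
Not divisible by 4 → not a leap year


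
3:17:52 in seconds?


11872 seconds

Hours: 3 × 3600 = 10800
Minutes: 17 × 60 = 1020
Seconds: 52
Total = 10800 + 1020 + 52 = 11872


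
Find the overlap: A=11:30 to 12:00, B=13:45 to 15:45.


0 minutes

Meeting A: 690-720 (in minutes from midnight)
Meeting B: 825-945
Overlap start = max(690, 825) = 825
Overlap end = min(720, 945) = 720
Overlap = max(0, 720 - 825) = 0 min


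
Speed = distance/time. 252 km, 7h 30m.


33.6 km/h

Distance: 252 km
Time: 7h 30m = 450 min = 450/60 = 15/2 hours
Speed = 252 ÷ (15/2) = 252 × 2 / 15 = 504/15 = 33.6 km/h


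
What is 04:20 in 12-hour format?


4:20 AM

Hour: 4
4 < 12 → AM


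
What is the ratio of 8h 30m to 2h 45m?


34:11 (3.09)

Duration 1: 510 minutes
Duration 2: 165 minutes
Ratio = 510:165
GCD = 15
Simplified = 34:11
As a decimal: 34/11 ≈ 3.09


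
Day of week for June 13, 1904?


Zeller's congruence:
q=13, m=6, k=4, j=19
h = (13 + ⌊13×7/5⌋ + 4 + ⌊4/4⌋ + ⌊19/4⌋ - 2×19) mod 7
= (13 + 18 + 4 + 1 + 4 - 38) mod 7
= 2 mod 7 = 2
h=2 → Monday

Monday


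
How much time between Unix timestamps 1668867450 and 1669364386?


496936 seconds (138.0 hours / 5.75 days)

Difference = 1669364386 - 1668867450 = 496936 seconds
In hours: 496936 / 3600 ≈ 138.0
In days: 496936 / 86400 ≈ 5.75


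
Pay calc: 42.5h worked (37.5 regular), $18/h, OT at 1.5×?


Regular: 37.5h × $18 = $675.00
Overtime: 42.5 - 37.5 = 5.0h
OT pay: 5.0h × $18 × 1.5 = $135.00
Total = $675.00 + $135.00 = $810.00

$810.00


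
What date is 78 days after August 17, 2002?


November 3, 2002

Start: August 17, 2002
Add 78 days
August 17 → September 1: 31 - 17 + 1 = 15 days (78 - 15 = 63 left)
September 1 → October 1: 30 - 1 + 1 = 30 days (63 - 30 = 33 left)
October 1 → November 1: 31 - 1 + 1 = 31 days (33 - 31 = 2 left)
November 1 + 2 = November 3, 2002


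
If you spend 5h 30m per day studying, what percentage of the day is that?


Time: 330 minutes
Day: 1440 minutes
Percentage = (330/1440) × 100 ≈ 22.9%

22.9%


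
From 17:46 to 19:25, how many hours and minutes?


1h 39m

End time in minutes: 19×60 + 25 = 1165
Start time in minutes: 17×60 + 46 = 1066
Difference = 1165 - 1066 = 99 minutes
= 1 hours 39 minutes


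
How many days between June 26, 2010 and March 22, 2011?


269 days

From June 26, 2010 to March 22, 2011
Rest of June 2010: 30 - 26 = 4
Full months: July 31, August 31, September 30, October 31, November 30, December 31, January 31, February 2011 28
Days into March 2011: 22
Total = 4 + 31 + 31 + 30 + 31 + 30 + 31 + 31 + 28 + 22 = 269 days


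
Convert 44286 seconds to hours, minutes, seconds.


Hours: 44286 ÷ 3600 = 12 remainder 1086
Minutes: 1086 ÷ 60 = 18 remainder 6
Seconds: 6

12h 18m 6s


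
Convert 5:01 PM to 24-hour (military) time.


17:01

Input: 5:01 PM
PM: 5 + 12 = 17


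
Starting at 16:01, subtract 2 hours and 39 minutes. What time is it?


Start: 961 minutes from midnight
Subtract: 159 minutes
Remaining: 961 - 159 = 802
Hours: 13, Minutes: 22

13:22


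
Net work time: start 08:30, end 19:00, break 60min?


9h 30m (570 minutes)

Total time = (19×60+0) - (8×60+30)
= 1140 - 510 = 630 min
Minus break: 630 - 60 = 570 min
= 9h 30m


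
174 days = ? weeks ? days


24 weeks 6 days

Weeks: 174 ÷ 7 = 24 remainder 6


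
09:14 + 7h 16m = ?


Start: 554 minutes from midnight
Add: 436 minutes
Total: 990 minutes
Hours: 990 ÷ 60 = 16 remainder 30

16:30


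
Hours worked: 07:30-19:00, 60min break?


Total time = (19×60+0) - (7×60+30)
= 1140 - 450 = 690 min
Minus break: 690 - 60 = 630 min
= 10h 30m

10h 30m (630 minutes)


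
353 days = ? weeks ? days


Weeks: 353 ÷ 7 = 50 remainder 3

50 weeks 3 days


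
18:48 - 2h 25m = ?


16:23

Start: 1128 minutes from midnight
Subtract: 145 minutes
Remaining: 1128 - 145 = 983
Hours: 16, Minutes: 23


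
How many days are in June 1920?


30 days

Month: June (month 6)
June has 30 days


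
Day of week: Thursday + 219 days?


Saturday

Start: Thursday (index 3)
(3 + 219) mod 7
= 222 mod 7
= 5
Index 5 → Saturday


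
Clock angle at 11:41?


104.5°

Hour hand = 11×30 + 41×0.5 = 350.5°
Minute hand = 41×6 = 246°
Difference = |350.5 - 246| = 104.5°


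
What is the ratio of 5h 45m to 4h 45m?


23:19 (1.21)

Duration 1: 345 minutes
Duration 2: 285 minutes
Ratio = 345:285
GCD = 15
Simplified = 23:19
As a decimal: 23/19 ≈ 1.21


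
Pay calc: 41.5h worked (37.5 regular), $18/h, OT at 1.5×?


Regular: 37.5h × $18 = $675.00
Overtime: 41.5 - 37.5 = 4.0h
OT pay: 4.0h × $18 × 1.5 = $108.00
Total = $675.00 + $108.00 = $783.00

$783.00


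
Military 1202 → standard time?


12:02 PM

Hour: 12
12 → 12 PM (noon)


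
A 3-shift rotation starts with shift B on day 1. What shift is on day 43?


Shifts: A, B, C
Start: B (index 1)
Day 43: (1 + 43 - 1) mod 3
= 43 mod 3
= 1
Index 1 → shift B

Shift B


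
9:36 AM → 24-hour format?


09:36

Input: 9:36 AM
AM hour stays: 9


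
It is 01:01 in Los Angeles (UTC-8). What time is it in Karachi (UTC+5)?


Time difference = UTC+5 - UTC-8 = +13 hours
New hour = (1 + 13) mod 24
= 14 mod 24 = 14
Minutes unchanged → 14:01

14:01


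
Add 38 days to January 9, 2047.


Start: January 9, 2047
Add 38 days
January 9 → February 1: 31 - 9 + 1 = 23 days (38 - 23 = 15 left)
February 1 + 15 = February 16, 2047

February 16, 2047


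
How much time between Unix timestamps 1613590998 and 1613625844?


Difference = 1613625844 - 1613590998 = 34846 seconds
In hours: 34846 / 3600 ≈ 9.7
In days: 34846 / 86400 ≈ 0.40

34846 seconds (9.7 hours / 0.40 days)


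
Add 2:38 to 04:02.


Start: 242 minutes from midnight
Add: 158 minutes
Total: 400 minutes
Hours: 400 ÷ 60 = 6 remainder 40

06:40


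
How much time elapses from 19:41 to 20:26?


End time in minutes: 20×60 + 26 = 1226
Start time in minutes: 19×60 + 41 = 1181
Difference = 1226 - 1181 = 45 minutes
= 0 hours 45 minutes

0h 45m


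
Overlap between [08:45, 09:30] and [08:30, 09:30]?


45 minutes

Meeting A: 525-570 (in minutes from midnight)
Meeting B: 510-570
Overlap start = max(525, 510) = 525
Overlap end = min(570, 570) = 570
Overlap = max(0, 570 - 525) = 45 min


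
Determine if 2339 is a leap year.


Rules: divisible by 4 AND (not by 100 OR by 400)
2339 ÷ 4 = 584 remainder 3 → not divisible by 4
Not divisible by 4 → not a leap year

No


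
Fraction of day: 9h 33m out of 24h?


Total minutes: 9×60 + 33 = 573
Day = 24×60 = 1440 minutes
Fraction = 573/1440 ≈ 0.3979
As a percentage: 573/1440 × 100 ≈ 39.79%

0.3979 (39.79%)


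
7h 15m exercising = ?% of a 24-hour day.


Time: 435 minutes
Day: 1440 minutes
Percentage = (435/1440) × 100 ≈ 30.2%

30.2%


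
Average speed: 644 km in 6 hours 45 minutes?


95.4 km/h

Distance: 644 km
Time: 6h 45m = 405 min = 405/60 = 27/4 hours
Speed = 644 ÷ (27/4) = 644 × 4 / 27 = 2576/27 ≈ 95.4 km/h


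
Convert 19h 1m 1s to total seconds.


Hours: 19 × 3600 = 68400
Minutes: 1 × 60 = 60
Seconds: 1
Total = 68400 + 60 + 1 = 68461

68461 seconds


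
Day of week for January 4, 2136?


Zeller's congruence:
q=4, m=13, k=35, j=21
h = (4 + ⌊13×14/5⌋ + 35 + ⌊35/4⌋ + ⌊21/4⌋ - 2×21) mod 7
= (4 + 36 + 35 + 8 + 5 - 42) mod 7
= 46 mod 7 = 4
h=4 → Wednesday

Wednesday


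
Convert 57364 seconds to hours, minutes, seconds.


15h 56m 4s

Hours: 57364 ÷ 3600 = 15 remainder 3364
Minutes: 3364 ÷ 60 = 56 remainder 4
Seconds: 4


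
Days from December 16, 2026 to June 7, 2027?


173 days

From December 16, 2026 to June 7, 2027
Rest of December 2026: 31 - 16 = 15
Full months: January 31, February 2027 28, March 31, April 30, May 31
Days into June 2027: 7
Total = 15 + 31 + 28 + 31 + 30 + 31 + 7 = 173 days


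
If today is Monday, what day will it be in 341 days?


Start: Monday (index 0)
(0 + 341) mod 7
= 341 mod 7
= 5
Index 5 → Saturday

Saturday


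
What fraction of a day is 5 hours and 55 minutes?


0.2465 (24.65%)

Total minutes: 5×60 + 55 = 355
Day = 24×60 = 1440 minutes
Fraction = 355/1440 ≈ 0.2465
As a percentage: 355/1440 × 100 ≈ 24.65%


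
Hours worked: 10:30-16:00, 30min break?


Total time = (16×60+0) - (10×60+30)
= 960 - 630 = 330 min
Minus break: 330 - 30 = 300 min
= 5h 0m

5h 0m (300 minutes)


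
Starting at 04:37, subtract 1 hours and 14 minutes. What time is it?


03:23

Start: 277 minutes from midnight
Subtract: 74 minutes
Remaining: 277 - 74 = 203
Hours: 3, Minutes: 23


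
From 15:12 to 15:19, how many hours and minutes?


0h 7m

End time in minutes: 15×60 + 19 = 919
Start time in minutes: 15×60 + 12 = 912
Difference = 919 - 912 = 7 minutes
= 0 hours 7 minutes


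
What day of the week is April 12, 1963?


Friday

Zeller's congruence:
q=12, m=4, k=63, j=19
h = (12 + ⌊13×5/5⌋ + 63 + ⌊63/4⌋ + ⌊19/4⌋ - 2×19) mod 7
= (12 + 13 + 63 + 15 + 4 - 38) mod 7
= 69 mod 7 = 6
h=6 → Friday


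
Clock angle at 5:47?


Hour hand = 5×30 + 47×0.5 = 173.5°
Minute hand = 47×6 = 282°
Difference = |173.5 - 282| = 108.5°

108.5°


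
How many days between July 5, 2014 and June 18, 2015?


348 days

From July 5, 2014 to June 18, 2015
Rest of July 2014: 31 - 5 = 26
Full months: August 31, September 30, October 31, November 30, December 31, January 31, February 2015 28, March 31, April 30, May 31
Days into June 2015: 18
Total = 26 + 31 + 30 + 31 + 30 + 31 + 31 + 28 + 31 + 30 + 31 + 18 = 348 days


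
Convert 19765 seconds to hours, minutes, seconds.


Hours: 19765 ÷ 3600 = 5 remainder 1765
Minutes: 1765 ÷ 60 = 29 remainder 25
Seconds: 25

5h 29m 25s


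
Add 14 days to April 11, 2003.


April 25, 2003

Start: April 11, 2003
Add 14 days
April 11 + 14 = April 25, 2003


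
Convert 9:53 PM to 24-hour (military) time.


Input: 9:53 PM
PM: 9 + 12 = 21

21:53


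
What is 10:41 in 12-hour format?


Hour: 10
10 < 12 → AM

10:41 AM


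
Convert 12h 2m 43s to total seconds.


Hours: 12 × 3600 = 43200
Minutes: 2 × 60 = 120
Seconds: 43
Total = 43200 + 120 + 43 = 43363

43363 seconds


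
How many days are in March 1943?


31 days

Month: March (month 3)
March has 31 days


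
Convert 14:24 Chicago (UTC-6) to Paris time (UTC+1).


Time difference = UTC+1 - UTC-6 = +7 hours
New hour = (14 + 7) mod 24
= 21 mod 24 = 21
Minutes unchanged → 21:24

21:24


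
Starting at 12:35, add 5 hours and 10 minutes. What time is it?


Start: 755 minutes from midnight
Add: 310 minutes
Total: 1065 minutes
Hours: 1065 ÷ 60 = 17 remainder 45

17:45


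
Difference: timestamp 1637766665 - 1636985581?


Difference = 1637766665 - 1636985581 = 781084 seconds
In hours: 781084 / 3600 ≈ 217.0
In days: 781084 / 86400 ≈ 9.04

781084 seconds (217.0 hours / 9.04 days)


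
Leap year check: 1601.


Rules: divisible by 4 AND (not by 100 OR by 400)
1601 ÷ 4 = 400 remainder 1 → not divisible by 4
Not divisible by 4 → not a leap year

No


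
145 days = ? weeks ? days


20 weeks 5 days

Weeks: 145 ÷ 7 = 20 remainder 5


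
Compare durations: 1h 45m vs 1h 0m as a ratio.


Duration 1: 105 minutes
Duration 2: 60 minutes
Ratio = 105:60
GCD = 15
Simplified = 7:4
As a decimal: 7/4 = 1.75

7:4 (1.75)


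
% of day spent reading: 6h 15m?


Time: 375 minutes
Day: 1440 minutes
Percentage = (375/1440) × 100 ≈ 26.0%

26.0%


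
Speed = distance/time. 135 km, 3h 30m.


Distance: 135 km
Time: 3h 30m = 210 min = 210/60 = 7/2 hours
Speed = 135 ÷ (7/2) = 135 × 2 / 7 = 270/7 ≈ 38.6 km/h

38.6 km/h


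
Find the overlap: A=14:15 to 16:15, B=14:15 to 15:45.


Meeting A: 855-975 (in minutes from midnight)
Meeting B: 855-945
Overlap start = max(855, 855) = 855
Overlap end = min(975, 945) = 945
Overlap = max(0, 945 - 855) = 90 min

90 minutes


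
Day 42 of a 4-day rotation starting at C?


Shifts: A, B, C, D
Start: C (index 2)
Day 42: (2 + 42 - 1) mod 4
= 43 mod 4
= 3
Index 3 → shift D

Shift D


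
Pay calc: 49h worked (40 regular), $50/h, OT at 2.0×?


$2900.00

Regular: 40h × $50 = $2000.00
Overtime: 49 - 40 = 9h
OT pay: 9h × $50 × 2.0 = $900.00
Total = $2000.00 + $900.00 = $2900.00


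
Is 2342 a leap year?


No

Rules: divisible by 4 AND (not by 100 OR by 400)
2342 ÷ 4 = 585 remainder 2 → not divisible by 4
Not divisible by 4 → not a leap year


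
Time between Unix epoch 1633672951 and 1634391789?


718838 seconds (199.7 hours / 8.32 days)

Difference = 1634391789 - 1633672951 = 718838 seconds
In hours: 718838 / 3600 ≈ 199.7
In days: 718838 / 86400 ≈ 8.32


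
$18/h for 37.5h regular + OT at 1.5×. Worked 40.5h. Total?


$756.00

Regular: 37.5h × $18 = $675.00
Overtime: 40.5 - 37.5 = 3.0h
OT pay: 3.0h × $18 × 1.5 = $81.00
Total = $675.00 + $81.00 = $756.00


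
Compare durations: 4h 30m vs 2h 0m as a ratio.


Duration 1: 270 minutes
Duration 2: 120 minutes
Ratio = 270:120
GCD = 30
Simplified = 9:4
As a decimal: 9/4 = 2.25

9:4 (2.25)


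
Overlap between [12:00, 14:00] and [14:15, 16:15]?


Meeting A: 720-840 (in minutes from midnight)
Meeting B: 855-975
Overlap start = max(720, 855) = 855
Overlap end = min(840, 975) = 840
Overlap = max(0, 840 - 855) = 0 min

0 minutes


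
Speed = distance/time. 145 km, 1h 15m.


Distance: 145 km
Time: 1h 15m = 75 min = 75/60 = 5/4 hours
Speed = 145 ÷ (5/4) = 145 × 4 / 5 = 580/5 = 116.0 km/h

116.0 km/h


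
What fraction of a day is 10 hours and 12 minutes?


0.4250 (42.50%)

Total minutes: 10×60 + 12 = 612
Day = 24×60 = 1440 minutes
Fraction = 612/1440 = 0.4250
As a percentage: 612/1440 × 100 = 42.50%


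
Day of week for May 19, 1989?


Zeller's congruence:
q=19, m=5, k=89, j=19
h = (19 + ⌊13×6/5⌋ + 89 + ⌊89/4⌋ + ⌊19/4⌋ - 2×19) mod 7
= (19 + 15 + 89 + 22 + 4 - 38) mod 7
= 111 mod 7 = 6
h=6 → Friday

Friday


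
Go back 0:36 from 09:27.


Start: 567 minutes from midnight
Subtract: 36 minutes
Remaining: 567 - 36 = 531
Hours: 8, Minutes: 51

08:51


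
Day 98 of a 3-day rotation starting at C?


Shifts: A, B, C
Start: C (index 2)
Day 98: (2 + 98 - 1) mod 3
= 99 mod 3
= 0
Index 0 → shift A

Shift A


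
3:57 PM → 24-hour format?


Input: 3:57 PM
PM: 3 + 12 = 15

15:57


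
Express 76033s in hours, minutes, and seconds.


21h 7m 13s

Hours: 76033 ÷ 3600 = 21 remainder 433
Minutes: 433 ÷ 60 = 7 remainder 13
Seconds: 13


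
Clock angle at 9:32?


94.0°

Hour hand = 9×30 + 32×0.5 = 286.0°
Minute hand = 32×6 = 192°
Difference = |286.0 - 192| = 94.0°


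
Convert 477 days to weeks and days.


Weeks: 477 ÷ 7 = 68 remainder 1

68 weeks 1 days


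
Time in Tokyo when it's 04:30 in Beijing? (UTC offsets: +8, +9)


05:30

Time difference = UTC+9 - UTC+8 = +1 hours
New hour = (4 + 1) mod 24
= 5 mod 24 = 5
Minutes unchanged → 05:30


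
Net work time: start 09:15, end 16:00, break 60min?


Total time = (16×60+0) - (9×60+15)
= 960 - 555 = 405 min
Minus break: 405 - 60 = 345 min
= 5h 45m

5h 45m (345 minutes)


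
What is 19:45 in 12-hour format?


Hour: 19
19 - 12 = 7 → PM

7:45 PM


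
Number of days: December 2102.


31 days

Month: December (month 12)
December has 31 days


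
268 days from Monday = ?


Start: Monday (index 0)
(0 + 268) mod 7
= 268 mod 7
= 2
Index 2 → Wednesday

Wednesday
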